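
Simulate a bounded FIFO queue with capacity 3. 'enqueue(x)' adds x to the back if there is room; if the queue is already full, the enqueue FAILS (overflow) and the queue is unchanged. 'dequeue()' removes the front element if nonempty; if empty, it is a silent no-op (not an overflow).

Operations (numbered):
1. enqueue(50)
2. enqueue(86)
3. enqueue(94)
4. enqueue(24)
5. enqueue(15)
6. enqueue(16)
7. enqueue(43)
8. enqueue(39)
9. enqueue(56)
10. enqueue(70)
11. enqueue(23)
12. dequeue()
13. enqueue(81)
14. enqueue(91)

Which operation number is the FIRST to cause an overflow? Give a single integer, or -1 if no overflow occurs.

1. enqueue(50): size=1
2. enqueue(86): size=2
3. enqueue(94): size=3
4. enqueue(24): size=3=cap → OVERFLOW (fail)
5. enqueue(15): size=3=cap → OVERFLOW (fail)
6. enqueue(16): size=3=cap → OVERFLOW (fail)
7. enqueue(43): size=3=cap → OVERFLOW (fail)
8. enqueue(39): size=3=cap → OVERFLOW (fail)
9. enqueue(56): size=3=cap → OVERFLOW (fail)
10. enqueue(70): size=3=cap → OVERFLOW (fail)
11. enqueue(23): size=3=cap → OVERFLOW (fail)
12. dequeue(): size=2
13. enqueue(81): size=3
14. enqueue(91): size=3=cap → OVERFLOW (fail)

Answer: 4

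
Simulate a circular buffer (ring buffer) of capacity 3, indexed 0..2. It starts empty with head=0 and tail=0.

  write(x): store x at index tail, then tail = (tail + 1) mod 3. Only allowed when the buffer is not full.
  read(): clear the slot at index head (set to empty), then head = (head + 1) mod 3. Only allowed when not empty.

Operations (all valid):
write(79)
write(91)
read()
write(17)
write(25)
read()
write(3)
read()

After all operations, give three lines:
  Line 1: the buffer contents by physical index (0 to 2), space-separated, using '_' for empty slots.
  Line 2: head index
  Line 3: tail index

Answer: 25 3 _
0
2

Derivation:
write(79): buf=[79 _ _], head=0, tail=1, size=1
write(91): buf=[79 91 _], head=0, tail=2, size=2
read(): buf=[_ 91 _], head=1, tail=2, size=1
write(17): buf=[_ 91 17], head=1, tail=0, size=2
write(25): buf=[25 91 17], head=1, tail=1, size=3
read(): buf=[25 _ 17], head=2, tail=1, size=2
write(3): buf=[25 3 17], head=2, tail=2, size=3
read(): buf=[25 3 _], head=0, tail=2, size=2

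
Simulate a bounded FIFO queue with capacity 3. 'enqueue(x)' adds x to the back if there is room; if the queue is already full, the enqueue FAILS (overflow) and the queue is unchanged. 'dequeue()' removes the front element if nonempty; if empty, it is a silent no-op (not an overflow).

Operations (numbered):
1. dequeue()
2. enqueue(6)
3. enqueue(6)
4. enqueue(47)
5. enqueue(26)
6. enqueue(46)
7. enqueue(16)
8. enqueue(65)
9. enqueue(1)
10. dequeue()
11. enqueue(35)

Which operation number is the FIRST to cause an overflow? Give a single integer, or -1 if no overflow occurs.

1. dequeue(): empty, no-op, size=0
2. enqueue(6): size=1
3. enqueue(6): size=2
4. enqueue(47): size=3
5. enqueue(26): size=3=cap → OVERFLOW (fail)
6. enqueue(46): size=3=cap → OVERFLOW (fail)
7. enqueue(16): size=3=cap → OVERFLOW (fail)
8. enqueue(65): size=3=cap → OVERFLOW (fail)
9. enqueue(1): size=3=cap → OVERFLOW (fail)
10. dequeue(): size=2
11. enqueue(35): size=3

Answer: 5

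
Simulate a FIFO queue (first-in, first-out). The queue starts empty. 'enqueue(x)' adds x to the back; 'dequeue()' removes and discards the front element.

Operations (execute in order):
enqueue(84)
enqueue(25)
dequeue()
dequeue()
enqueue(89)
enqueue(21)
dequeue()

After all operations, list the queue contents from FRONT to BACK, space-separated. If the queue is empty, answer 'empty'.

Answer: 21

Derivation:
enqueue(84): [84]
enqueue(25): [84, 25]
dequeue(): [25]
dequeue(): []
enqueue(89): [89]
enqueue(21): [89, 21]
dequeue(): [21]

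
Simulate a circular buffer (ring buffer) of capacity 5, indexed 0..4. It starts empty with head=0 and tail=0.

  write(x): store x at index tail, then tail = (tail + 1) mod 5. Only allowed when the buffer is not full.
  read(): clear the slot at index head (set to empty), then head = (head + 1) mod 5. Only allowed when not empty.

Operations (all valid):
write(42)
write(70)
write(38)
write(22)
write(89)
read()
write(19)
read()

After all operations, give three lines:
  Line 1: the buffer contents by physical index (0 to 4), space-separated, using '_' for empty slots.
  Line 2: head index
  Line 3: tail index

Answer: 19 _ 38 22 89
2
1

Derivation:
write(42): buf=[42 _ _ _ _], head=0, tail=1, size=1
write(70): buf=[42 70 _ _ _], head=0, tail=2, size=2
write(38): buf=[42 70 38 _ _], head=0, tail=3, size=3
write(22): buf=[42 70 38 22 _], head=0, tail=4, size=4
write(89): buf=[42 70 38 22 89], head=0, tail=0, size=5
read(): buf=[_ 70 38 22 89], head=1, tail=0, size=4
write(19): buf=[19 70 38 22 89], head=1, tail=1, size=5
read(): buf=[19 _ 38 22 89], head=2, tail=1, size=4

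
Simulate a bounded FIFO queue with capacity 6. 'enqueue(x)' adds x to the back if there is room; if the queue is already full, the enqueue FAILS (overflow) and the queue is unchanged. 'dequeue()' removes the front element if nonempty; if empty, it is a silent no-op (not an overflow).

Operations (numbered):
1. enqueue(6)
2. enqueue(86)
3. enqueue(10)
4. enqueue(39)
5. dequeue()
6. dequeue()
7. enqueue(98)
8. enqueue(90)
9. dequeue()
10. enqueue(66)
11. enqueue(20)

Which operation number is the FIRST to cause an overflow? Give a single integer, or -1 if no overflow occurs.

1. enqueue(6): size=1
2. enqueue(86): size=2
3. enqueue(10): size=3
4. enqueue(39): size=4
5. dequeue(): size=3
6. dequeue(): size=2
7. enqueue(98): size=3
8. enqueue(90): size=4
9. dequeue(): size=3
10. enqueue(66): size=4
11. enqueue(20): size=5

Answer: -1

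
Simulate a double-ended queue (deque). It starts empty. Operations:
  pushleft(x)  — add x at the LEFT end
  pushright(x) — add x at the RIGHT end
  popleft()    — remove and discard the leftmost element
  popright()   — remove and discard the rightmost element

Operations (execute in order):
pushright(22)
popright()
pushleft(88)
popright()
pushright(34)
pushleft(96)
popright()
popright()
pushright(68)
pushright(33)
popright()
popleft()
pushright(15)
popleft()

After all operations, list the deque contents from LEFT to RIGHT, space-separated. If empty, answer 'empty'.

Answer: empty

Derivation:
pushright(22): [22]
popright(): []
pushleft(88): [88]
popright(): []
pushright(34): [34]
pushleft(96): [96, 34]
popright(): [96]
popright(): []
pushright(68): [68]
pushright(33): [68, 33]
popright(): [68]
popleft(): []
pushright(15): [15]
popleft(): []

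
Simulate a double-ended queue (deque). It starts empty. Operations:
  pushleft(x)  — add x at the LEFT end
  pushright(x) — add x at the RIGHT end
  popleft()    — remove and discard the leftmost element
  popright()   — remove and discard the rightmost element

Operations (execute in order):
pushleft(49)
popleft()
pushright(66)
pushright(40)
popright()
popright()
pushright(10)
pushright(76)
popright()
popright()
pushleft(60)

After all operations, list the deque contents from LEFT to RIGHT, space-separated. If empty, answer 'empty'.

Answer: 60

Derivation:
pushleft(49): [49]
popleft(): []
pushright(66): [66]
pushright(40): [66, 40]
popright(): [66]
popright(): []
pushright(10): [10]
pushright(76): [10, 76]
popright(): [10]
popright(): []
pushleft(60): [60]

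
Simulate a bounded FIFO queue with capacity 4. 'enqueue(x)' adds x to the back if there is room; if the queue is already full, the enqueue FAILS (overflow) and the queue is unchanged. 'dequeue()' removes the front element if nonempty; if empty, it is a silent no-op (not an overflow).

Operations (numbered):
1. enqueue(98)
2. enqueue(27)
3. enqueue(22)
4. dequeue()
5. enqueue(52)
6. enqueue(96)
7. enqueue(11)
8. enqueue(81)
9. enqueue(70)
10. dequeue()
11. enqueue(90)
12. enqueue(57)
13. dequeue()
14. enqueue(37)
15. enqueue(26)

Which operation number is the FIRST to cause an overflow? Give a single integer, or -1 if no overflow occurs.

Answer: 7

Derivation:
1. enqueue(98): size=1
2. enqueue(27): size=2
3. enqueue(22): size=3
4. dequeue(): size=2
5. enqueue(52): size=3
6. enqueue(96): size=4
7. enqueue(11): size=4=cap → OVERFLOW (fail)
8. enqueue(81): size=4=cap → OVERFLOW (fail)
9. enqueue(70): size=4=cap → OVERFLOW (fail)
10. dequeue(): size=3
11. enqueue(90): size=4
12. enqueue(57): size=4=cap → OVERFLOW (fail)
13. dequeue(): size=3
14. enqueue(37): size=4
15. enqueue(26): size=4=cap → OVERFLOW (fail)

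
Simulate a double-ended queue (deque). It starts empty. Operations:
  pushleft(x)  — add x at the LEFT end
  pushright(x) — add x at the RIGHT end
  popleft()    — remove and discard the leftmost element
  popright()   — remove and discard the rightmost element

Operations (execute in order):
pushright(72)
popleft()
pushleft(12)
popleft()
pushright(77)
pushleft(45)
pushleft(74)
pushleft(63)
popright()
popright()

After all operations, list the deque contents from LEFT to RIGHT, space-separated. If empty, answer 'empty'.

pushright(72): [72]
popleft(): []
pushleft(12): [12]
popleft(): []
pushright(77): [77]
pushleft(45): [45, 77]
pushleft(74): [74, 45, 77]
pushleft(63): [63, 74, 45, 77]
popright(): [63, 74, 45]
popright(): [63, 74]

Answer: 63 74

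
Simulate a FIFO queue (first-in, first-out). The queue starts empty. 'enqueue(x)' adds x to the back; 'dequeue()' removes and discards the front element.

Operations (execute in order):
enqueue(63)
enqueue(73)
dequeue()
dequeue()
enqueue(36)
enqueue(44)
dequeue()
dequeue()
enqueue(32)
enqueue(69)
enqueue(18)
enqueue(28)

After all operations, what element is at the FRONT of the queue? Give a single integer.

Answer: 32

Derivation:
enqueue(63): queue = [63]
enqueue(73): queue = [63, 73]
dequeue(): queue = [73]
dequeue(): queue = []
enqueue(36): queue = [36]
enqueue(44): queue = [36, 44]
dequeue(): queue = [44]
dequeue(): queue = []
enqueue(32): queue = [32]
enqueue(69): queue = [32, 69]
enqueue(18): queue = [32, 69, 18]
enqueue(28): queue = [32, 69, 18, 28]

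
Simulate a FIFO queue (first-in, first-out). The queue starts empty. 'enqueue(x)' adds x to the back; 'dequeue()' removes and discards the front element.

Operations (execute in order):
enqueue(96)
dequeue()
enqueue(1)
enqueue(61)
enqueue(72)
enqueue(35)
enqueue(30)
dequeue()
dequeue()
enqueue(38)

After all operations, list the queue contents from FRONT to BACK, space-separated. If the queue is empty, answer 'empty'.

enqueue(96): [96]
dequeue(): []
enqueue(1): [1]
enqueue(61): [1, 61]
enqueue(72): [1, 61, 72]
enqueue(35): [1, 61, 72, 35]
enqueue(30): [1, 61, 72, 35, 30]
dequeue(): [61, 72, 35, 30]
dequeue(): [72, 35, 30]
enqueue(38): [72, 35, 30, 38]

Answer: 72 35 30 38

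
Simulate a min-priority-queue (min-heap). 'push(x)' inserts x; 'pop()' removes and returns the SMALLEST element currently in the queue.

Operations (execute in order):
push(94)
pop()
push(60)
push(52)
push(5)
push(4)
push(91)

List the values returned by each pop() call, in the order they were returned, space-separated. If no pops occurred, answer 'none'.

push(94): heap contents = [94]
pop() → 94: heap contents = []
push(60): heap contents = [60]
push(52): heap contents = [52, 60]
push(5): heap contents = [5, 52, 60]
push(4): heap contents = [4, 5, 52, 60]
push(91): heap contents = [4, 5, 52, 60, 91]

Answer: 94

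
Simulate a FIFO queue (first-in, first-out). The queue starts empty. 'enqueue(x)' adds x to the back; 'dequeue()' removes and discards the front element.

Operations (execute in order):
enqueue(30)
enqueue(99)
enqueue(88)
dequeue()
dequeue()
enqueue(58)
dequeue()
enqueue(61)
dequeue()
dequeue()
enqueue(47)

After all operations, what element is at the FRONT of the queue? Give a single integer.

Answer: 47

Derivation:
enqueue(30): queue = [30]
enqueue(99): queue = [30, 99]
enqueue(88): queue = [30, 99, 88]
dequeue(): queue = [99, 88]
dequeue(): queue = [88]
enqueue(58): queue = [88, 58]
dequeue(): queue = [58]
enqueue(61): queue = [58, 61]
dequeue(): queue = [61]
dequeue(): queue = []
enqueue(47): queue = [47]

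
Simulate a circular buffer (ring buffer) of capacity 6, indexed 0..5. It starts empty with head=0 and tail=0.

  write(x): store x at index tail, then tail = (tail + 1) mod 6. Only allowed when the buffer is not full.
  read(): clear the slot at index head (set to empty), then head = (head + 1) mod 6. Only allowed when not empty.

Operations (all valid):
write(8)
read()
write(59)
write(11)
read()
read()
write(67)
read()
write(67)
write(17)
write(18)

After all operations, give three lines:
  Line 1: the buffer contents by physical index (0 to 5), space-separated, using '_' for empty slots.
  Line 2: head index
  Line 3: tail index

Answer: 18 _ _ _ 67 17
4
1

Derivation:
write(8): buf=[8 _ _ _ _ _], head=0, tail=1, size=1
read(): buf=[_ _ _ _ _ _], head=1, tail=1, size=0
write(59): buf=[_ 59 _ _ _ _], head=1, tail=2, size=1
write(11): buf=[_ 59 11 _ _ _], head=1, tail=3, size=2
read(): buf=[_ _ 11 _ _ _], head=2, tail=3, size=1
read(): buf=[_ _ _ _ _ _], head=3, tail=3, size=0
write(67): buf=[_ _ _ 67 _ _], head=3, tail=4, size=1
read(): buf=[_ _ _ _ _ _], head=4, tail=4, size=0
write(67): buf=[_ _ _ _ 67 _], head=4, tail=5, size=1
write(17): buf=[_ _ _ _ 67 17], head=4, tail=0, size=2
write(18): buf=[18 _ _ _ 67 17], head=4, tail=1, size=3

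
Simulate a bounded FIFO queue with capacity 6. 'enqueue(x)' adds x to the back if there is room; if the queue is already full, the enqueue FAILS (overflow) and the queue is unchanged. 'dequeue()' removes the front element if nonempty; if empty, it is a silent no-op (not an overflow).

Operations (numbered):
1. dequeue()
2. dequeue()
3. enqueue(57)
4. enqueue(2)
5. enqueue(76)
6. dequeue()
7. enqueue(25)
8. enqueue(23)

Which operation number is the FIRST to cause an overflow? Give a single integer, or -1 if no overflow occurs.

1. dequeue(): empty, no-op, size=0
2. dequeue(): empty, no-op, size=0
3. enqueue(57): size=1
4. enqueue(2): size=2
5. enqueue(76): size=3
6. dequeue(): size=2
7. enqueue(25): size=3
8. enqueue(23): size=4

Answer: -1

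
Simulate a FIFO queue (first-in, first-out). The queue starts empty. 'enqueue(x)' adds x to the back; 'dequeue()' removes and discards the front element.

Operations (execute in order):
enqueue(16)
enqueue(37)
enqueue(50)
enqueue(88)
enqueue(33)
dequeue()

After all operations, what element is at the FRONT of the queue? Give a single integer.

Answer: 37

Derivation:
enqueue(16): queue = [16]
enqueue(37): queue = [16, 37]
enqueue(50): queue = [16, 37, 50]
enqueue(88): queue = [16, 37, 50, 88]
enqueue(33): queue = [16, 37, 50, 88, 33]
dequeue(): queue = [37, 50, 88, 33]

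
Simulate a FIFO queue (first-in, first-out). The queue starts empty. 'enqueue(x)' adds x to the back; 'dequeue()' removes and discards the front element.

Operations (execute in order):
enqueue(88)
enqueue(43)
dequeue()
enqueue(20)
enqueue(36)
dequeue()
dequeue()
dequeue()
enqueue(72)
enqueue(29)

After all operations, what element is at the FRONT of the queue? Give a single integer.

Answer: 72

Derivation:
enqueue(88): queue = [88]
enqueue(43): queue = [88, 43]
dequeue(): queue = [43]
enqueue(20): queue = [43, 20]
enqueue(36): queue = [43, 20, 36]
dequeue(): queue = [20, 36]
dequeue(): queue = [36]
dequeue(): queue = []
enqueue(72): queue = [72]
enqueue(29): queue = [72, 29]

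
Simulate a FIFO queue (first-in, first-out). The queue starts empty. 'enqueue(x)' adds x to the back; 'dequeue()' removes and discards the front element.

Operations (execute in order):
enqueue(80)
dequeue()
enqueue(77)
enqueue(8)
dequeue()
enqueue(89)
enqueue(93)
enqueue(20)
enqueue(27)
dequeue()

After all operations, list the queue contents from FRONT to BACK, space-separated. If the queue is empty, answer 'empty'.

enqueue(80): [80]
dequeue(): []
enqueue(77): [77]
enqueue(8): [77, 8]
dequeue(): [8]
enqueue(89): [8, 89]
enqueue(93): [8, 89, 93]
enqueue(20): [8, 89, 93, 20]
enqueue(27): [8, 89, 93, 20, 27]
dequeue(): [89, 93, 20, 27]

Answer: 89 93 20 27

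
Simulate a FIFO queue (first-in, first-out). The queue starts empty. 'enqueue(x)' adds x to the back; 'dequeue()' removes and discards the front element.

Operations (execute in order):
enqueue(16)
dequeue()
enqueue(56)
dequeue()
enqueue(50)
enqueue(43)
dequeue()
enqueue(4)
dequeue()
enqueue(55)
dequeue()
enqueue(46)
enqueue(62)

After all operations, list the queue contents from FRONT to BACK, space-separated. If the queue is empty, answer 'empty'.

Answer: 55 46 62

Derivation:
enqueue(16): [16]
dequeue(): []
enqueue(56): [56]
dequeue(): []
enqueue(50): [50]
enqueue(43): [50, 43]
dequeue(): [43]
enqueue(4): [43, 4]
dequeue(): [4]
enqueue(55): [4, 55]
dequeue(): [55]
enqueue(46): [55, 46]
enqueue(62): [55, 46, 62]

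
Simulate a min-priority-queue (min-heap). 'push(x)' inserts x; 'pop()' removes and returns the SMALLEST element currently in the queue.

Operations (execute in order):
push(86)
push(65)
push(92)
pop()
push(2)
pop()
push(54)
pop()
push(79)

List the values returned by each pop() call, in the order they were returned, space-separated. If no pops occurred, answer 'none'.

push(86): heap contents = [86]
push(65): heap contents = [65, 86]
push(92): heap contents = [65, 86, 92]
pop() → 65: heap contents = [86, 92]
push(2): heap contents = [2, 86, 92]
pop() → 2: heap contents = [86, 92]
push(54): heap contents = [54, 86, 92]
pop() → 54: heap contents = [86, 92]
push(79): heap contents = [79, 86, 92]

Answer: 65 2 54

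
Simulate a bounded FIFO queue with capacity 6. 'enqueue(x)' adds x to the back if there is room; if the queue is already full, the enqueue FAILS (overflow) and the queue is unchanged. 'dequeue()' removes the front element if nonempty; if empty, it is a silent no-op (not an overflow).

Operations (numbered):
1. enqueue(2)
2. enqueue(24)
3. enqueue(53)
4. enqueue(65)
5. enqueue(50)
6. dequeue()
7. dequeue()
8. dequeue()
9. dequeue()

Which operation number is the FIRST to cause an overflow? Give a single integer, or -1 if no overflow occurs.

1. enqueue(2): size=1
2. enqueue(24): size=2
3. enqueue(53): size=3
4. enqueue(65): size=4
5. enqueue(50): size=5
6. dequeue(): size=4
7. dequeue(): size=3
8. dequeue(): size=2
9. dequeue(): size=1

Answer: -1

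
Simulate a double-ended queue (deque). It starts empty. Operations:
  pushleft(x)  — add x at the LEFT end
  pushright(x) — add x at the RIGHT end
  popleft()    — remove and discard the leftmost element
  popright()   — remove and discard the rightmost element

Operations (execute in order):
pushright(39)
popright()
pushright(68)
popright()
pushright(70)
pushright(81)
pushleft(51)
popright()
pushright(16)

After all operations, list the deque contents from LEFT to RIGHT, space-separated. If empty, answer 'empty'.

pushright(39): [39]
popright(): []
pushright(68): [68]
popright(): []
pushright(70): [70]
pushright(81): [70, 81]
pushleft(51): [51, 70, 81]
popright(): [51, 70]
pushright(16): [51, 70, 16]

Answer: 51 70 16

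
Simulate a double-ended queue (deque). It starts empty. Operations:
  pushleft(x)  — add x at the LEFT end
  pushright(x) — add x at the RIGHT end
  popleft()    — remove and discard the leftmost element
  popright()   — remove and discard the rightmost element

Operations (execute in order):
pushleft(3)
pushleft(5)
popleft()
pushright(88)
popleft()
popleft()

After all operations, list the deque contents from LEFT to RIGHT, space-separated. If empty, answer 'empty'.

Answer: empty

Derivation:
pushleft(3): [3]
pushleft(5): [5, 3]
popleft(): [3]
pushright(88): [3, 88]
popleft(): [88]
popleft(): []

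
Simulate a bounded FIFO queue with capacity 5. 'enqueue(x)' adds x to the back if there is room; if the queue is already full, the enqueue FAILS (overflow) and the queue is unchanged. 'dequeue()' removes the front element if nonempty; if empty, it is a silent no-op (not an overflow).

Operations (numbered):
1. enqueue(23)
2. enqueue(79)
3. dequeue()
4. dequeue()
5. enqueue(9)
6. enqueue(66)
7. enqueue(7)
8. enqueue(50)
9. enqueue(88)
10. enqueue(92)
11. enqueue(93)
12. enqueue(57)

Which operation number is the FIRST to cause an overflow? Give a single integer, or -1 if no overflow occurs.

1. enqueue(23): size=1
2. enqueue(79): size=2
3. dequeue(): size=1
4. dequeue(): size=0
5. enqueue(9): size=1
6. enqueue(66): size=2
7. enqueue(7): size=3
8. enqueue(50): size=4
9. enqueue(88): size=5
10. enqueue(92): size=5=cap → OVERFLOW (fail)
11. enqueue(93): size=5=cap → OVERFLOW (fail)
12. enqueue(57): size=5=cap → OVERFLOW (fail)

Answer: 10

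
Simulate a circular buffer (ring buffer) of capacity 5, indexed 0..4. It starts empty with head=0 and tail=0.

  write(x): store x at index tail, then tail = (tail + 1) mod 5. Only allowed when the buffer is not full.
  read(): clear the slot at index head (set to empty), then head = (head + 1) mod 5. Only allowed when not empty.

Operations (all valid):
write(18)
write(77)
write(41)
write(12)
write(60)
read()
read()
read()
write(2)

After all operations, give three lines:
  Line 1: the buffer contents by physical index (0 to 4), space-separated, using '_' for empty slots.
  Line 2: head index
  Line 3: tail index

write(18): buf=[18 _ _ _ _], head=0, tail=1, size=1
write(77): buf=[18 77 _ _ _], head=0, tail=2, size=2
write(41): buf=[18 77 41 _ _], head=0, tail=3, size=3
write(12): buf=[18 77 41 12 _], head=0, tail=4, size=4
write(60): buf=[18 77 41 12 60], head=0, tail=0, size=5
read(): buf=[_ 77 41 12 60], head=1, tail=0, size=4
read(): buf=[_ _ 41 12 60], head=2, tail=0, size=3
read(): buf=[_ _ _ 12 60], head=3, tail=0, size=2
write(2): buf=[2 _ _ 12 60], head=3, tail=1, size=3

Answer: 2 _ _ 12 60
3
1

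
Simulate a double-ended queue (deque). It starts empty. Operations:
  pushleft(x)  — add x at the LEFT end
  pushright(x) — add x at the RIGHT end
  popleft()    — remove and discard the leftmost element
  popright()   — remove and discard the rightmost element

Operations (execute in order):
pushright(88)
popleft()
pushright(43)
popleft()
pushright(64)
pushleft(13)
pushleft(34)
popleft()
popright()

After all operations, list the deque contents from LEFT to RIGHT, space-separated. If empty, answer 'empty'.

Answer: 13

Derivation:
pushright(88): [88]
popleft(): []
pushright(43): [43]
popleft(): []
pushright(64): [64]
pushleft(13): [13, 64]
pushleft(34): [34, 13, 64]
popleft(): [13, 64]
popright(): [13]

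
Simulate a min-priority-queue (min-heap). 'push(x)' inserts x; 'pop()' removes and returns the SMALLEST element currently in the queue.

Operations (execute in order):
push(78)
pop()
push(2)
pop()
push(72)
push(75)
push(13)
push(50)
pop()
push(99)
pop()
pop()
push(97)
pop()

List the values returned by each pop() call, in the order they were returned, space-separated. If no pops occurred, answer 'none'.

Answer: 78 2 13 50 72 75

Derivation:
push(78): heap contents = [78]
pop() → 78: heap contents = []
push(2): heap contents = [2]
pop() → 2: heap contents = []
push(72): heap contents = [72]
push(75): heap contents = [72, 75]
push(13): heap contents = [13, 72, 75]
push(50): heap contents = [13, 50, 72, 75]
pop() → 13: heap contents = [50, 72, 75]
push(99): heap contents = [50, 72, 75, 99]
pop() → 50: heap contents = [72, 75, 99]
pop() → 72: heap contents = [75, 99]
push(97): heap contents = [75, 97, 99]
pop() → 75: heap contents = [97, 99]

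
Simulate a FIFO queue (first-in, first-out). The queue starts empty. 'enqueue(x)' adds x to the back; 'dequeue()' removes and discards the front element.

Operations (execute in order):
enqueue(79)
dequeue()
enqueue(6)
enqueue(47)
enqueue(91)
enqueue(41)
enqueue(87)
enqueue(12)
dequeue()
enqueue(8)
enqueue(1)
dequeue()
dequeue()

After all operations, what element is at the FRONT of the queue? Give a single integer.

Answer: 41

Derivation:
enqueue(79): queue = [79]
dequeue(): queue = []
enqueue(6): queue = [6]
enqueue(47): queue = [6, 47]
enqueue(91): queue = [6, 47, 91]
enqueue(41): queue = [6, 47, 91, 41]
enqueue(87): queue = [6, 47, 91, 41, 87]
enqueue(12): queue = [6, 47, 91, 41, 87, 12]
dequeue(): queue = [47, 91, 41, 87, 12]
enqueue(8): queue = [47, 91, 41, 87, 12, 8]
enqueue(1): queue = [47, 91, 41, 87, 12, 8, 1]
dequeue(): queue = [91, 41, 87, 12, 8, 1]
dequeue(): queue = [41, 87, 12, 8, 1]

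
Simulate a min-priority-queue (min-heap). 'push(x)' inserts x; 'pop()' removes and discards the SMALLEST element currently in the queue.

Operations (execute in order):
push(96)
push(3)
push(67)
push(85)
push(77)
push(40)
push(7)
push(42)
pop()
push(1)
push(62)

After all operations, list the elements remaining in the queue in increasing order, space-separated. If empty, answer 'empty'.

push(96): heap contents = [96]
push(3): heap contents = [3, 96]
push(67): heap contents = [3, 67, 96]
push(85): heap contents = [3, 67, 85, 96]
push(77): heap contents = [3, 67, 77, 85, 96]
push(40): heap contents = [3, 40, 67, 77, 85, 96]
push(7): heap contents = [3, 7, 40, 67, 77, 85, 96]
push(42): heap contents = [3, 7, 40, 42, 67, 77, 85, 96]
pop() → 3: heap contents = [7, 40, 42, 67, 77, 85, 96]
push(1): heap contents = [1, 7, 40, 42, 67, 77, 85, 96]
push(62): heap contents = [1, 7, 40, 42, 62, 67, 77, 85, 96]

Answer: 1 7 40 42 62 67 77 85 96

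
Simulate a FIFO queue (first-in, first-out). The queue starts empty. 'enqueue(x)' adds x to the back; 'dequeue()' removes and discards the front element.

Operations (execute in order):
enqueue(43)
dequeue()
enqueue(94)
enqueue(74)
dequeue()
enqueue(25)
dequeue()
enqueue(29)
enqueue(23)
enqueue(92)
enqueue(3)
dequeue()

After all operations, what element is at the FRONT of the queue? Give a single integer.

enqueue(43): queue = [43]
dequeue(): queue = []
enqueue(94): queue = [94]
enqueue(74): queue = [94, 74]
dequeue(): queue = [74]
enqueue(25): queue = [74, 25]
dequeue(): queue = [25]
enqueue(29): queue = [25, 29]
enqueue(23): queue = [25, 29, 23]
enqueue(92): queue = [25, 29, 23, 92]
enqueue(3): queue = [25, 29, 23, 92, 3]
dequeue(): queue = [29, 23, 92, 3]

Answer: 29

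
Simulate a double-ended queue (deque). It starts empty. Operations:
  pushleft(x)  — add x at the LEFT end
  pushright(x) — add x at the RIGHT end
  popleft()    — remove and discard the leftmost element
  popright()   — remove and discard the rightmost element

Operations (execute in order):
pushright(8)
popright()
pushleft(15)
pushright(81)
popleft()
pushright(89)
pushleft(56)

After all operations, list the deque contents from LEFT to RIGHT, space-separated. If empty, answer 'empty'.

Answer: 56 81 89

Derivation:
pushright(8): [8]
popright(): []
pushleft(15): [15]
pushright(81): [15, 81]
popleft(): [81]
pushright(89): [81, 89]
pushleft(56): [56, 81, 89]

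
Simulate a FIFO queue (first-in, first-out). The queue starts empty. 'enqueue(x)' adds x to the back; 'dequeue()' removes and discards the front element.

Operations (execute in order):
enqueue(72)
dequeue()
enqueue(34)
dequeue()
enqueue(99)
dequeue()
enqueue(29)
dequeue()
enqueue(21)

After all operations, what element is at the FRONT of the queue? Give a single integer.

enqueue(72): queue = [72]
dequeue(): queue = []
enqueue(34): queue = [34]
dequeue(): queue = []
enqueue(99): queue = [99]
dequeue(): queue = []
enqueue(29): queue = [29]
dequeue(): queue = []
enqueue(21): queue = [21]

Answer: 21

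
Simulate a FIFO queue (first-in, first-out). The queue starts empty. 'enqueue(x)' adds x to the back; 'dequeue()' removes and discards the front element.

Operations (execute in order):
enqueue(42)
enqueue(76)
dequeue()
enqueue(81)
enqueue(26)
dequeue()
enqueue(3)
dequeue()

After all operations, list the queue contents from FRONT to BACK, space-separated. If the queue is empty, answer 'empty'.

enqueue(42): [42]
enqueue(76): [42, 76]
dequeue(): [76]
enqueue(81): [76, 81]
enqueue(26): [76, 81, 26]
dequeue(): [81, 26]
enqueue(3): [81, 26, 3]
dequeue(): [26, 3]

Answer: 26 3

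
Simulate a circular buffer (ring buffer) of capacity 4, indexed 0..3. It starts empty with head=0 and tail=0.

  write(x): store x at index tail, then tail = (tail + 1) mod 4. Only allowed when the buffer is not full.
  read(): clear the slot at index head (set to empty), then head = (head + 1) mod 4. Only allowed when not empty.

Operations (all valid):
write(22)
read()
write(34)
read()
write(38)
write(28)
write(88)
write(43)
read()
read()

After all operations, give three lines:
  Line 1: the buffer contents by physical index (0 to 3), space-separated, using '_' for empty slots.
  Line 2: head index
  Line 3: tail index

Answer: 88 43 _ _
0
2

Derivation:
write(22): buf=[22 _ _ _], head=0, tail=1, size=1
read(): buf=[_ _ _ _], head=1, tail=1, size=0
write(34): buf=[_ 34 _ _], head=1, tail=2, size=1
read(): buf=[_ _ _ _], head=2, tail=2, size=0
write(38): buf=[_ _ 38 _], head=2, tail=3, size=1
write(28): buf=[_ _ 38 28], head=2, tail=0, size=2
write(88): buf=[88 _ 38 28], head=2, tail=1, size=3
write(43): buf=[88 43 38 28], head=2, tail=2, size=4
read(): buf=[88 43 _ 28], head=3, tail=2, size=3
read(): buf=[88 43 _ _], head=0, tail=2, size=2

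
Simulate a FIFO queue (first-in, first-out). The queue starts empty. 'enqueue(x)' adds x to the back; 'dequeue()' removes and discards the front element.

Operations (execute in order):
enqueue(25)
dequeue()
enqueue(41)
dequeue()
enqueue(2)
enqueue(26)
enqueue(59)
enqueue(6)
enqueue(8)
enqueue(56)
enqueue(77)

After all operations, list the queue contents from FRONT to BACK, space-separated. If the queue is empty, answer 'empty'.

enqueue(25): [25]
dequeue(): []
enqueue(41): [41]
dequeue(): []
enqueue(2): [2]
enqueue(26): [2, 26]
enqueue(59): [2, 26, 59]
enqueue(6): [2, 26, 59, 6]
enqueue(8): [2, 26, 59, 6, 8]
enqueue(56): [2, 26, 59, 6, 8, 56]
enqueue(77): [2, 26, 59, 6, 8, 56, 77]

Answer: 2 26 59 6 8 56 77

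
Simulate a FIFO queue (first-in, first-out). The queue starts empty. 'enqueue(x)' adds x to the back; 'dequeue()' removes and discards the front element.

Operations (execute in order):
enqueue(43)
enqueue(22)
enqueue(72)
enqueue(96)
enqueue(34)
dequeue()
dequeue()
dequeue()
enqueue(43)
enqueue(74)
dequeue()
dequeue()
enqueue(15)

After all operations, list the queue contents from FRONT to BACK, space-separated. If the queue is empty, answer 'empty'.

enqueue(43): [43]
enqueue(22): [43, 22]
enqueue(72): [43, 22, 72]
enqueue(96): [43, 22, 72, 96]
enqueue(34): [43, 22, 72, 96, 34]
dequeue(): [22, 72, 96, 34]
dequeue(): [72, 96, 34]
dequeue(): [96, 34]
enqueue(43): [96, 34, 43]
enqueue(74): [96, 34, 43, 74]
dequeue(): [34, 43, 74]
dequeue(): [43, 74]
enqueue(15): [43, 74, 15]

Answer: 43 74 15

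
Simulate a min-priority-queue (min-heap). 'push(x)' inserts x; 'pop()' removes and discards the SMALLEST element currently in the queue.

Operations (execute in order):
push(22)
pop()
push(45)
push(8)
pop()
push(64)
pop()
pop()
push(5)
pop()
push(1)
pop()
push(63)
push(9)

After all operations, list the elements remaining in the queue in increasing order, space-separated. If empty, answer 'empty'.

Answer: 9 63

Derivation:
push(22): heap contents = [22]
pop() → 22: heap contents = []
push(45): heap contents = [45]
push(8): heap contents = [8, 45]
pop() → 8: heap contents = [45]
push(64): heap contents = [45, 64]
pop() → 45: heap contents = [64]
pop() → 64: heap contents = []
push(5): heap contents = [5]
pop() → 5: heap contents = []
push(1): heap contents = [1]
pop() → 1: heap contents = []
push(63): heap contents = [63]
push(9): heap contents = [9, 63]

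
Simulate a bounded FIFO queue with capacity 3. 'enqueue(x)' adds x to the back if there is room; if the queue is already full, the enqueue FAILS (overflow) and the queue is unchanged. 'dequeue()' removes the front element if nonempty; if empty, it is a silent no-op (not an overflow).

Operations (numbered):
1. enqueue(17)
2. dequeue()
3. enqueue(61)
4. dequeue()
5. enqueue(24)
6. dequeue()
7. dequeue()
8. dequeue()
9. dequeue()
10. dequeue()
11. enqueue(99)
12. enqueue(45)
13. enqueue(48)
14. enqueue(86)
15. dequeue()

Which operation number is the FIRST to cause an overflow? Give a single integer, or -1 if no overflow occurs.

Answer: 14

Derivation:
1. enqueue(17): size=1
2. dequeue(): size=0
3. enqueue(61): size=1
4. dequeue(): size=0
5. enqueue(24): size=1
6. dequeue(): size=0
7. dequeue(): empty, no-op, size=0
8. dequeue(): empty, no-op, size=0
9. dequeue(): empty, no-op, size=0
10. dequeue(): empty, no-op, size=0
11. enqueue(99): size=1
12. enqueue(45): size=2
13. enqueue(48): size=3
14. enqueue(86): size=3=cap → OVERFLOW (fail)
15. dequeue(): size=2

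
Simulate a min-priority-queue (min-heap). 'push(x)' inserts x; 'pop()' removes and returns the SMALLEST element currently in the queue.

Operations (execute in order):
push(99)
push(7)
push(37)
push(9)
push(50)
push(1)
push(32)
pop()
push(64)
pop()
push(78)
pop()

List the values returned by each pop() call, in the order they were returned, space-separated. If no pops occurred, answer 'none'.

push(99): heap contents = [99]
push(7): heap contents = [7, 99]
push(37): heap contents = [7, 37, 99]
push(9): heap contents = [7, 9, 37, 99]
push(50): heap contents = [7, 9, 37, 50, 99]
push(1): heap contents = [1, 7, 9, 37, 50, 99]
push(32): heap contents = [1, 7, 9, 32, 37, 50, 99]
pop() → 1: heap contents = [7, 9, 32, 37, 50, 99]
push(64): heap contents = [7, 9, 32, 37, 50, 64, 99]
pop() → 7: heap contents = [9, 32, 37, 50, 64, 99]
push(78): heap contents = [9, 32, 37, 50, 64, 78, 99]
pop() → 9: heap contents = [32, 37, 50, 64, 78, 99]

Answer: 1 7 9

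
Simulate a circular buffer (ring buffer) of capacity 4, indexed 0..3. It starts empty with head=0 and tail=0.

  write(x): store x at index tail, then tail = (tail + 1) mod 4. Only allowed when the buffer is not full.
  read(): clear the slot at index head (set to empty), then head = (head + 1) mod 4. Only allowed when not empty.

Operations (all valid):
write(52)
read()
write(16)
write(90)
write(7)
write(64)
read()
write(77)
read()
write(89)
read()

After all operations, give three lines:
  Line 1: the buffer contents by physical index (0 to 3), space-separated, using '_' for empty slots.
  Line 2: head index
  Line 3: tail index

Answer: 64 77 89 _
0
3

Derivation:
write(52): buf=[52 _ _ _], head=0, tail=1, size=1
read(): buf=[_ _ _ _], head=1, tail=1, size=0
write(16): buf=[_ 16 _ _], head=1, tail=2, size=1
write(90): buf=[_ 16 90 _], head=1, tail=3, size=2
write(7): buf=[_ 16 90 7], head=1, tail=0, size=3
write(64): buf=[64 16 90 7], head=1, tail=1, size=4
read(): buf=[64 _ 90 7], head=2, tail=1, size=3
write(77): buf=[64 77 90 7], head=2, tail=2, size=4
read(): buf=[64 77 _ 7], head=3, tail=2, size=3
write(89): buf=[64 77 89 7], head=3, tail=3, size=4
read(): buf=[64 77 89 _], head=0, tail=3, size=3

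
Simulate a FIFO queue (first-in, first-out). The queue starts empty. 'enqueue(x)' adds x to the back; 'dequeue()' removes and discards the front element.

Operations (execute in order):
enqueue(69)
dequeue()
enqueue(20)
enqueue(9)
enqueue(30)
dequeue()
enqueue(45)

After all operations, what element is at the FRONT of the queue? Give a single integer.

Answer: 9

Derivation:
enqueue(69): queue = [69]
dequeue(): queue = []
enqueue(20): queue = [20]
enqueue(9): queue = [20, 9]
enqueue(30): queue = [20, 9, 30]
dequeue(): queue = [9, 30]
enqueue(45): queue = [9, 30, 45]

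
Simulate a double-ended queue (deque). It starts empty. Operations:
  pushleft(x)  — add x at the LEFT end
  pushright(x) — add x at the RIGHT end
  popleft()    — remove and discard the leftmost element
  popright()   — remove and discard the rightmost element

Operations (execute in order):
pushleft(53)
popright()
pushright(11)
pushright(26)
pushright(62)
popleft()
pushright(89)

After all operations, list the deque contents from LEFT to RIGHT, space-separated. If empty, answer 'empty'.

Answer: 26 62 89

Derivation:
pushleft(53): [53]
popright(): []
pushright(11): [11]
pushright(26): [11, 26]
pushright(62): [11, 26, 62]
popleft(): [26, 62]
pushright(89): [26, 62, 89]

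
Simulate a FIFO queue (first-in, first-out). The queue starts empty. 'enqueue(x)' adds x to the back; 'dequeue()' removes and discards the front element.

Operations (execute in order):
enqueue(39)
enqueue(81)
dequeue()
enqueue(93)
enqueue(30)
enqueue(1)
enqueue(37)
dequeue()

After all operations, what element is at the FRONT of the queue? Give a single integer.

Answer: 93

Derivation:
enqueue(39): queue = [39]
enqueue(81): queue = [39, 81]
dequeue(): queue = [81]
enqueue(93): queue = [81, 93]
enqueue(30): queue = [81, 93, 30]
enqueue(1): queue = [81, 93, 30, 1]
enqueue(37): queue = [81, 93, 30, 1, 37]
dequeue(): queue = [93, 30, 1, 37]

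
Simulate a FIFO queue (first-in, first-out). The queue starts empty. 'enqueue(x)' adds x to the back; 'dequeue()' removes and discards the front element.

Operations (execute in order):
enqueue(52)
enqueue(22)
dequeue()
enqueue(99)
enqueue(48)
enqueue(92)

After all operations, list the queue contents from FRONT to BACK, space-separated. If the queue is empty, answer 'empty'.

enqueue(52): [52]
enqueue(22): [52, 22]
dequeue(): [22]
enqueue(99): [22, 99]
enqueue(48): [22, 99, 48]
enqueue(92): [22, 99, 48, 92]

Answer: 22 99 48 92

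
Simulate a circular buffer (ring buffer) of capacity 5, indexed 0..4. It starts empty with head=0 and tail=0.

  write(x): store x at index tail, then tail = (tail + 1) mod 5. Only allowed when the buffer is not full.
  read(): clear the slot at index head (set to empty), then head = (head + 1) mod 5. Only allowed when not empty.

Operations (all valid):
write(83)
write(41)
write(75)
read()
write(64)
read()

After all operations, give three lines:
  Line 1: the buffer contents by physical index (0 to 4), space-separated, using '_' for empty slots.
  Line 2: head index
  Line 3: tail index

write(83): buf=[83 _ _ _ _], head=0, tail=1, size=1
write(41): buf=[83 41 _ _ _], head=0, tail=2, size=2
write(75): buf=[83 41 75 _ _], head=0, tail=3, size=3
read(): buf=[_ 41 75 _ _], head=1, tail=3, size=2
write(64): buf=[_ 41 75 64 _], head=1, tail=4, size=3
read(): buf=[_ _ 75 64 _], head=2, tail=4, size=2

Answer: _ _ 75 64 _
2
4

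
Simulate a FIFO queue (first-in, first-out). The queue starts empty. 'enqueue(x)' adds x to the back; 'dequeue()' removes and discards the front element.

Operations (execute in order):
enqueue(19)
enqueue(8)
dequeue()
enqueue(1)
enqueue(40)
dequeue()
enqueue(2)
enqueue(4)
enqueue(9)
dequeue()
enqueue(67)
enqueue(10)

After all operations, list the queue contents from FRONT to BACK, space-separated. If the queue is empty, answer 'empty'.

enqueue(19): [19]
enqueue(8): [19, 8]
dequeue(): [8]
enqueue(1): [8, 1]
enqueue(40): [8, 1, 40]
dequeue(): [1, 40]
enqueue(2): [1, 40, 2]
enqueue(4): [1, 40, 2, 4]
enqueue(9): [1, 40, 2, 4, 9]
dequeue(): [40, 2, 4, 9]
enqueue(67): [40, 2, 4, 9, 67]
enqueue(10): [40, 2, 4, 9, 67, 10]

Answer: 40 2 4 9 67 10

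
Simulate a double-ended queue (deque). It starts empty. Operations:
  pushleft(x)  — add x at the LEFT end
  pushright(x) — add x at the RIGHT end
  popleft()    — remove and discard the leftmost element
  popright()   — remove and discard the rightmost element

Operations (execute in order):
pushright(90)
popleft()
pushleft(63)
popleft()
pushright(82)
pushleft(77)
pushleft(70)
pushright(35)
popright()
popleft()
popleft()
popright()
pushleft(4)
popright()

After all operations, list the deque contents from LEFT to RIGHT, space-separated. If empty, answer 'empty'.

pushright(90): [90]
popleft(): []
pushleft(63): [63]
popleft(): []
pushright(82): [82]
pushleft(77): [77, 82]
pushleft(70): [70, 77, 82]
pushright(35): [70, 77, 82, 35]
popright(): [70, 77, 82]
popleft(): [77, 82]
popleft(): [82]
popright(): []
pushleft(4): [4]
popright(): []

Answer: empty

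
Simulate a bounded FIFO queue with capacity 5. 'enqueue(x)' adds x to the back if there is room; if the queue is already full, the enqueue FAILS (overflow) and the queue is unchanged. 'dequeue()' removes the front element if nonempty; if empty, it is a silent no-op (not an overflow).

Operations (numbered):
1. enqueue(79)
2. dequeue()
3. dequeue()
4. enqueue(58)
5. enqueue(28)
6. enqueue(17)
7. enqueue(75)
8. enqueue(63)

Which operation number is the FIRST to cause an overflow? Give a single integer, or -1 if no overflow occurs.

1. enqueue(79): size=1
2. dequeue(): size=0
3. dequeue(): empty, no-op, size=0
4. enqueue(58): size=1
5. enqueue(28): size=2
6. enqueue(17): size=3
7. enqueue(75): size=4
8. enqueue(63): size=5

Answer: -1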